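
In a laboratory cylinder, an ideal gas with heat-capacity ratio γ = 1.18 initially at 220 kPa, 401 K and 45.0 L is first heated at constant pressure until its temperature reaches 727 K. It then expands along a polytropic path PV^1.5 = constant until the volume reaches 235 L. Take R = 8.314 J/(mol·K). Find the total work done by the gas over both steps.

n = P₁V₁/(RT₁) = 220×45.0/(8.314×401) = 2.97 mol.
Step 1 — Isobaric: P stays 220 kPa; V/T = const ⇒ T₂ = 727 K, V₂ = 81.6 L.
W = PΔV = 220×(81.6−45.0) kPa·L = 8050 J.
ΔU = nCvΔT = 2.97×46.2×(727−401) = 44700 J.
Q = ΔU + W = nCpΔT = 52800 J.
State after step 1: P = 220 kPa, V = 81.6 L, T = 727 K.
Step 2 — Polytropic n=1.5: T₂ = T₁(V₁/V₂)^(n−1) = 727×(0.347)^0.50 = 428 K; P₂ = P₁(V₁/V₂)^n = 45.0 kPa.
W = (P₁V₁−P₂V₂)/(n−1) = (220×81.6−45.0×235)/0.50 = 14700 J.
ΔU = nCvΔT = 2.97×46.2×(428−727) = -41000 J.
Q = ΔU + W = -26200 J.
Net over both steps: W = 22800 J, Q = 26500 J, ΔU = 3750 J.

22800 J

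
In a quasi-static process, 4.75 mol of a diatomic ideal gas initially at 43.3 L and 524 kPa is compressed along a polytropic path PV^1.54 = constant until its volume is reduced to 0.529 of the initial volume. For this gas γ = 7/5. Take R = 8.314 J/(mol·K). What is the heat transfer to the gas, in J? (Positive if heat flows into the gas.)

T₁ = P₁V₁/(nR) = 524×43.3/(4.75×8.314) = 575 K.
Polytropic n=1.54: T₂ = T₁(V₁/V₂)^(n−1) = 575×(1.89)^0.54 = 810 K; P₂ = P₁(V₁/V₂)^n = 1400 kPa.
W = (P₁V₁−P₂V₂)/(n−1) = (524×43.3−1400×22.9)/0.54 = -17200 J.
ΔU = nCvΔT = 4.75×20.8×(810−575) = 23300 J.
Q = ΔU + W = 6030 J.

6030 J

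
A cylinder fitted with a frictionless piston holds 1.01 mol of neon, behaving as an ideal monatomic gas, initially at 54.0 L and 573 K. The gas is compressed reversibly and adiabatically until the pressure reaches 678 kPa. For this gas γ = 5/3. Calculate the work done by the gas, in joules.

P₁ = nRT₁/V₁ = 1.01×8.314×573/54.0 = 89.1 kPa.
Adiabatic: T₂/T₁ = (P₂/P₁)^((γ−1)/γ) ⇒ T₂ = 573×(7.61)^0.400 = 1290 K; V₂ = 16.0 L.
ΔU = nCvΔT = 1.01×12.5×(1290−573) = 9030 J.
Q = 0 for an adiabatic process, so W = −ΔU = -9030 J.

-9030 J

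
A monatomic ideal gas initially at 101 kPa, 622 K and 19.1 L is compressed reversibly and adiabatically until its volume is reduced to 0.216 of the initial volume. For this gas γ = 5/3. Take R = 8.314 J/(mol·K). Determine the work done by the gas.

-5140 J

n = P₁V₁/(RT₁) = 101×19.1/(8.314×622) = 0.373 mol.
Adiabatic: TV^(γ−1) = const ⇒ T₂ = 622×(4.63)^0.667 = 1730 K; PV^γ = const ⇒ P₂ = 1300 kPa.
ΔU = nCvΔT = 0.373×12.5×(1730−622) = 5140 J.
Q = 0 for an adiabatic process, so W = −ΔU = -5140 J.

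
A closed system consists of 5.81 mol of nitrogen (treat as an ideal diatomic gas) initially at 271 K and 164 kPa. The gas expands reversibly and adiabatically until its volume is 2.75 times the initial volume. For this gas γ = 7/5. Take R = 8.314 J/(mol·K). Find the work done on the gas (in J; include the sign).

-10900 J

V₁ = nRT₁/P₁ = 5.81×8.314×271/164 = 79.8 L.
Adiabatic: TV^(γ−1) = const ⇒ T₂ = 271×(0.364)^0.400 = 181 K; PV^γ = const ⇒ P₂ = 39.8 kPa.
ΔU = nCvΔT = 5.81×20.8×(181−271) = -10900 J.
Q = 0 for an adiabatic process, so W = −ΔU = 10900 J.
Work done on the gas = −W_by = -10900 J.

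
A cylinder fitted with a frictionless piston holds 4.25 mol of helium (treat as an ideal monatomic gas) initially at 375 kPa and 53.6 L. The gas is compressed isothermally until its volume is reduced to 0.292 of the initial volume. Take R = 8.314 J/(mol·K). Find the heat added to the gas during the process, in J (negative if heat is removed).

T₁ = P₁V₁/(nR) = 375×53.6/(4.25×8.314) = 569 K.
Isothermal: T stays 569 K; PV = const ⇒ V₂ = 15.7 L, P₂ = 1280 kPa.
ΔU = 0 (ideal gas, T constant).
W = nRT ln(V₂/V₁) = 4.25×8.314×569×ln(0.292) = -24700 J.
Q = ΔU + W = -24700 J.

-24700 J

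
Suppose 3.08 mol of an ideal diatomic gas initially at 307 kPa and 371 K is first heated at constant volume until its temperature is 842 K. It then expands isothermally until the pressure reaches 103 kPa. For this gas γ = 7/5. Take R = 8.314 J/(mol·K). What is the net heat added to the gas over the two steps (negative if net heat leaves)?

71400 J

V₁ = nRT₁/P₁ = 3.08×8.314×371/307 = 30.9 L.
Step 1 — Isochoric: V stays 30.9 L; P/T = const ⇒ T₂ = 842 K, P₂ = 697 kPa.
W = 0 (no volume change).
ΔU = nCvΔT = 3.08×20.8×(842−371) = 30200 J.
Q = ΔU = 30200 J.
State after step 1: P = 697 kPa, V = 30.9 L, T = 842 K.
Step 2 — Isothermal: T stays 842 K; PV = const ⇒ V₂ = 209 L, P₂ = 103 kPa.
ΔU = 0 (ideal gas, T constant).
W = nRT ln(V₂/V₁) = 3.08×8.314×842×ln(6.76) = 41200 J.
Q = ΔU + W = 41200 J.
Net over both steps: W = 41200 J, Q = 71400 J, ΔU = 30200 J.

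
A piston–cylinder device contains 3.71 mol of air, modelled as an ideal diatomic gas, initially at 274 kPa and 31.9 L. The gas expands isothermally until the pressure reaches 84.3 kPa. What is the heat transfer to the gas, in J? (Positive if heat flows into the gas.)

10300 J

T₁ = P₁V₁/(nR) = 274×31.9/(3.71×8.314) = 283 K.
Isothermal: T stays 283 K; PV = const ⇒ V₂ = 104 L, P₂ = 84.3 kPa.
ΔU = 0 (ideal gas, T constant).
W = nRT ln(V₂/V₁) = 3.71×8.314×283×ln(3.25) = 10300 J.
Q = ΔU + W = 10300 J.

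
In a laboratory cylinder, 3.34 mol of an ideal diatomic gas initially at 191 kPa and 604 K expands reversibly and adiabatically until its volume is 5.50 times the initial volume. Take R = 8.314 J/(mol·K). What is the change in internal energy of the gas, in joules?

V₁ = nRT₁/P₁ = 3.34×8.314×604/191 = 87.8 L.
Adiabatic: TV^(γ−1) = const ⇒ T₂ = 604×(0.182)^0.400 = 305 K; PV^γ = const ⇒ P₂ = 17.6 kPa.
For an ideal gas ΔU = nCvΔT with Cv = (5/2)R = 20.8 J/(mol·K).
ΔU = 3.34×20.8×(305−604) = -20700 J.

-20700 J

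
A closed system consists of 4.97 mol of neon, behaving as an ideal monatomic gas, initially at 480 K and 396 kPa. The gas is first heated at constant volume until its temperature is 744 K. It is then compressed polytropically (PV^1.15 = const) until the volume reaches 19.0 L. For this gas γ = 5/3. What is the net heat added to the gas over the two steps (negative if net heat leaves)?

-8490 J

V₁ = nRT₁/P₁ = 4.97×8.314×480/396 = 50.1 L.
Step 1 — Isochoric: V stays 50.1 L; P/T = const ⇒ T₂ = 744 K, P₂ = 614 kPa.
W = 0 (no volume change).
ΔU = nCvΔT = 4.97×12.5×(744−480) = 16400 J.
Q = ΔU = 16400 J.
State after step 1: P = 614 kPa, V = 50.1 L, T = 744 K.
Step 2 — Polytropic n=1.15: T₂ = T₁(V₁/V₂)^(n−1) = 744×(2.64)^0.15 = 860 K; P₂ = P₁(V₁/V₂)^n = 1870 kPa.
W = (P₁V₁−P₂V₂)/(n−1) = (614×50.1−1870×19.0)/0.15 = -32100 J.
ΔU = nCvΔT = 4.97×12.5×(860−744) = 7220 J.
Q = ΔU + W = -24900 J.
Net over both steps: W = -32100 J, Q = -8490 J, ΔU = 23600 J.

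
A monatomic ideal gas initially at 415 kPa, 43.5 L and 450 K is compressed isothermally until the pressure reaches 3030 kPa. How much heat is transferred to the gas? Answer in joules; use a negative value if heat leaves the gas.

-35900 J

n = P₁V₁/(RT₁) = 415×43.5/(8.314×450) = 4.83 mol.
Isothermal: T stays 450 K; PV = const ⇒ V₂ = 5.96 L, P₂ = 3030 kPa.
ΔU = 0 (ideal gas, T constant).
W = nRT ln(V₂/V₁) = 4.83×8.314×450×ln(0.137) = -35900 J.
Q = ΔU + W = -35900 J.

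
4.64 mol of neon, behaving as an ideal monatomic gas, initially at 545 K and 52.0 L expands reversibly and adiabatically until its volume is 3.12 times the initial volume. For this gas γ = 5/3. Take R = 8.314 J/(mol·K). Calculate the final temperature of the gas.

P₁ = nRT₁/V₁ = 4.64×8.314×545/52.0 = 404 kPa.
Adiabatic: TV^(γ−1) = const ⇒ T₂ = 545×(0.321)^0.667 = 255 K; PV^γ = const ⇒ P₂ = 60.7 kPa.

255 K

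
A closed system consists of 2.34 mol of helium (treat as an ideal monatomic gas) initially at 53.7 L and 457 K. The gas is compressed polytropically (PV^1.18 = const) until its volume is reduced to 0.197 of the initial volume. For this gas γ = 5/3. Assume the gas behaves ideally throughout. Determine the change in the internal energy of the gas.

4530 J

P₁ = nRT₁/V₁ = 2.34×8.314×457/53.7 = 166 kPa.
Polytropic n=1.18: T₂ = T₁(V₁/V₂)^(n−1) = 457×(5.08)^0.18 = 612 K; P₂ = P₁(V₁/V₂)^n = 1130 kPa.
For an ideal gas ΔU = nCvΔT with Cv = (3/2)R = 12.5 J/(mol·K).
ΔU = 2.34×12.5×(612−457) = 4530 J.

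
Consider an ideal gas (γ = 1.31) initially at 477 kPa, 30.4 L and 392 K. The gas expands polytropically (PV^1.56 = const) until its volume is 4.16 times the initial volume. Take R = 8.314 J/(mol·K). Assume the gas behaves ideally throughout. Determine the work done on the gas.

-14200 J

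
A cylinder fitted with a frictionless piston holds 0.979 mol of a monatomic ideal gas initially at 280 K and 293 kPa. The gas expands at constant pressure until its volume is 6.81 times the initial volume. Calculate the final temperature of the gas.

V₁ = nRT₁/P₁ = 0.979×8.314×280/293 = 7.78 L.
Isobaric: P stays 293 kPa; V/T = const ⇒ T₂ = 1910 K, V₂ = 53.0 L.

1910 K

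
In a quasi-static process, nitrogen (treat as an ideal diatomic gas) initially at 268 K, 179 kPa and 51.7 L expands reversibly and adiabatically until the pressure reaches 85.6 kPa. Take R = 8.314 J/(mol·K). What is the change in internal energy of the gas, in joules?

n = P₁V₁/(RT₁) = 179×51.7/(8.314×268) = 4.15 mol.
Adiabatic: T₂/T₁ = (P₂/P₁)^((γ−1)/γ) ⇒ T₂ = 268×(0.478)^0.286 = 217 K; V₂ = 87.6 L.
For an ideal gas ΔU = nCvΔT with Cv = (5/2)R = 20.8 J/(mol·K).
ΔU = 4.15×20.8×(217−268) = -4400 J.

-4400 J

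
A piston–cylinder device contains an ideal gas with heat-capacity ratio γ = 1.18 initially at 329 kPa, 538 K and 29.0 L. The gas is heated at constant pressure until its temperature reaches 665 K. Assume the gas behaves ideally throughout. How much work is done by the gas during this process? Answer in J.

n = P₁V₁/(RT₁) = 329×29.0/(8.314×538) = 2.13 mol.
Isobaric: P stays 329 kPa; V/T = const ⇒ T₂ = 665 K, V₂ = 35.8 L.
W = PΔV = 329×(35.8−29.0) kPa·L = 2250 J.

2250 J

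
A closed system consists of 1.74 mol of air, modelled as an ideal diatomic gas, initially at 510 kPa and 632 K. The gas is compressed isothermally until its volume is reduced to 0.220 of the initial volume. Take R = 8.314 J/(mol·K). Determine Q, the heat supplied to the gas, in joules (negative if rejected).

-13800 J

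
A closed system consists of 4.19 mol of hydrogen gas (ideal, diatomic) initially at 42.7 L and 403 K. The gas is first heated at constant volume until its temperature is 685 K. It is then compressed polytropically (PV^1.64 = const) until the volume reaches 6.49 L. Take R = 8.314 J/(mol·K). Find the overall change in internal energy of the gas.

P₁ = nRT₁/V₁ = 4.19×8.314×403/42.7 = 329 kPa.
Step 1 — Isochoric: V stays 42.7 L; P/T = const ⇒ T₂ = 685 K, P₂ = 559 kPa.
W = 0 (no volume change).
ΔU = nCvΔT = 4.19×20.8×(685−403) = 24600 J.
Q = ΔU = 24600 J.
State after step 1: P = 559 kPa, V = 42.7 L, T = 685 K.
Step 2 — Polytropic n=1.64: T₂ = T₁(V₁/V₂)^(n−1) = 685×(6.58)^0.64 = 2290 K; P₂ = P₁(V₁/V₂)^n = 12300 kPa.
W = (P₁V₁−P₂V₂)/(n−1) = (559×42.7−12300×6.49)/0.64 = -87200 J.
ΔU = nCvΔT = 4.19×20.8×(2290−685) = 140000 J.
Q = ΔU + W = 52300 J.
Net over both steps: W = -87200 J, Q = 76900 J, ΔU = 164000 J.

164000 J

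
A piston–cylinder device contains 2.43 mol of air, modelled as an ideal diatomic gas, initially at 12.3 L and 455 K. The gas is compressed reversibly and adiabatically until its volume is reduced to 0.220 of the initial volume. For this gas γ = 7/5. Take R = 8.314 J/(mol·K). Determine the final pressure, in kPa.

P₁ = nRT₁/V₁ = 2.43×8.314×455/12.3 = 747 kPa.
Adiabatic: TV^(γ−1) = const ⇒ T₂ = 455×(4.55)^0.400 = 834 K; PV^γ = const ⇒ P₂ = 6220 kPa.

6220 kPa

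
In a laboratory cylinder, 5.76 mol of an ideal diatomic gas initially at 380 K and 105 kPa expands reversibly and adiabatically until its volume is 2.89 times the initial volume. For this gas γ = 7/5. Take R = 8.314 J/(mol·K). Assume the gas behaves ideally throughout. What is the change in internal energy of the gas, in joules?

V₁ = nRT₁/P₁ = 5.76×8.314×380/105 = 173 L.
Adiabatic: TV^(γ−1) = const ⇒ T₂ = 380×(0.346)^0.400 = 249 K; PV^γ = const ⇒ P₂ = 23.8 kPa.
For an ideal gas ΔU = nCvΔT with Cv = (5/2)R = 20.8 J/(mol·K).
ΔU = 5.76×20.8×(249−380) = -15700 J.

-15700 J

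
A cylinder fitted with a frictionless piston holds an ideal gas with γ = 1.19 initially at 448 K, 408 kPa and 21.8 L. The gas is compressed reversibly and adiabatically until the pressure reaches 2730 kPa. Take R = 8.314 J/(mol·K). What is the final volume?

4.41 L

Adiabatic: T₂/T₁ = (P₂/P₁)^((γ−1)/γ) ⇒ T₂ = 448×(6.69)^0.160 = 607 K; V₂ = 4.41 L.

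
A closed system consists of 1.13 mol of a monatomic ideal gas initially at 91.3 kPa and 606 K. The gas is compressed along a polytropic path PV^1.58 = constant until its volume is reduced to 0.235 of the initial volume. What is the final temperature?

V₁ = nRT₁/P₁ = 1.13×8.314×606/91.3 = 62.4 L.
Polytropic n=1.58: T₂ = T₁(V₁/V₂)^(n−1) = 606×(4.26)^0.58 = 1400 K; P₂ = P₁(V₁/V₂)^n = 900 kPa.

1400 K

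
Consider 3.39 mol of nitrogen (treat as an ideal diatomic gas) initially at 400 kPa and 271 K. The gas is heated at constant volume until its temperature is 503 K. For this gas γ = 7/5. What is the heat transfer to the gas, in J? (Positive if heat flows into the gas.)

16300 J

V₁ = nRT₁/P₁ = 3.39×8.314×271/400 = 19.1 L.
Isochoric: V stays 19.1 L; P/T = const ⇒ T₂ = 503 K, P₂ = 742 kPa.
W = 0 (no volume change).
ΔU = nCvΔT = 3.39×20.8×(503−271) = 16300 J.
Q = ΔU = 16300 J.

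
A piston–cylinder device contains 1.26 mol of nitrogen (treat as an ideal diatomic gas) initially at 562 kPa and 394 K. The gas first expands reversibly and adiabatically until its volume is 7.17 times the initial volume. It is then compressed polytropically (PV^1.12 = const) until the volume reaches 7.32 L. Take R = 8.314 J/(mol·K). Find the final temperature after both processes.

227 K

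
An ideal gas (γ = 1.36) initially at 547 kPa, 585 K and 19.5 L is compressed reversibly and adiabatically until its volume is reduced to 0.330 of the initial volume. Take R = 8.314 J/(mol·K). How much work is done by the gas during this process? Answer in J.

-14500 J

n = P₁V₁/(RT₁) = 547×19.5/(8.314×585) = 2.19 mol.
Adiabatic: TV^(γ−1) = const ⇒ T₂ = 585×(3.03)^0.360 = 872 K; PV^γ = const ⇒ P₂ = 2470 kPa.
ΔU = nCvΔT = 2.19×23.1×(872−585) = 14500 J.
Q = 0 for an adiabatic process, so W = −ΔU = -14500 J.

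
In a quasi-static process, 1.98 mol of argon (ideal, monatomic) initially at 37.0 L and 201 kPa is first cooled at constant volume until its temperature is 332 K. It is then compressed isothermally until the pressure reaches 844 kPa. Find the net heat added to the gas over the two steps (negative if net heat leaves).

-12500 J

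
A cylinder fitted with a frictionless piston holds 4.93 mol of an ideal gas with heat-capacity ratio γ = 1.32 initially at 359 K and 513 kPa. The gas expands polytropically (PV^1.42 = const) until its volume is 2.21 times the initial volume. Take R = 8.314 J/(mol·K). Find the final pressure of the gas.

V₁ = nRT₁/P₁ = 4.93×8.314×359/513 = 28.7 L.
Polytropic n=1.42: T₂ = T₁(V₁/V₂)^(n−1) = 359×(0.452)^0.42 = 257 K; P₂ = P₁(V₁/V₂)^n = 166 kPa.

166 kPa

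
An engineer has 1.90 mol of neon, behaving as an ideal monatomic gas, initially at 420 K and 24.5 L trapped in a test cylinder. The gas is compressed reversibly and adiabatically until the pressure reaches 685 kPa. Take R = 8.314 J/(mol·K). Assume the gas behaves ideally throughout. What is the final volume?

14.0 L

P₁ = nRT₁/V₁ = 1.90×8.314×420/24.5 = 271 kPa.
Adiabatic: T₂/T₁ = (P₂/P₁)^((γ−1)/γ) ⇒ T₂ = 420×(2.53)^0.400 = 609 K; V₂ = 14.0 L.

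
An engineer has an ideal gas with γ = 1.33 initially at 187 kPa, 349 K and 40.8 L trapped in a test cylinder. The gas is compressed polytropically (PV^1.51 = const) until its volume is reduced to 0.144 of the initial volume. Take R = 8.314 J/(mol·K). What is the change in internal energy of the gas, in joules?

39000 J

n = P₁V₁/(RT₁) = 187×40.8/(8.314×349) = 2.63 mol.
Polytropic n=1.51: T₂ = T₁(V₁/V₂)^(n−1) = 349×(6.94)^0.51 = 938 K; P₂ = P₁(V₁/V₂)^n = 3490 kPa.
For an ideal gas ΔU = nCvΔT with Cv = R/(γ−1) = 25.2 J/(mol·K).
ΔU = 2.63×25.2×(938−349) = 39000 J.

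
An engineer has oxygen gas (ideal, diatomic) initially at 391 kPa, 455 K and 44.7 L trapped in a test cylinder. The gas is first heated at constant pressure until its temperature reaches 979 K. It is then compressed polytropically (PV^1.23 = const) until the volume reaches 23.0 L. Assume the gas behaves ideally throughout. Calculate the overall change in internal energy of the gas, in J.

87000 J

n = P₁V₁/(RT₁) = 391×44.7/(8.314×455) = 4.62 mol.
Step 1 — Isobaric: P stays 391 kPa; V/T = const ⇒ T₂ = 979 K, V₂ = 96.2 L.
W = PΔV = 391×(96.2−44.7) kPa·L = 20100 J.
ΔU = nCvΔT = 4.62×20.8×(979−455) = 50300 J.
Q = ΔU + W = nCpΔT = 70400 J.
State after step 1: P = 391 kPa, V = 96.2 L, T = 979 K.
Step 2 — Polytropic n=1.23: T₂ = T₁(V₁/V₂)^(n−1) = 979×(4.18)^0.23 = 1360 K; P₂ = P₁(V₁/V₂)^n = 2270 kPa.
W = (P₁V₁−P₂V₂)/(n−1) = (391×96.2−2270×23.0)/0.23 = -63700 J.
ΔU = nCvΔT = 4.62×20.8×(1360−979) = 36600 J.
Q = ΔU + W = -27100 J.
Net over both steps: W = -43600 J, Q = 43400 J, ΔU = 87000 J.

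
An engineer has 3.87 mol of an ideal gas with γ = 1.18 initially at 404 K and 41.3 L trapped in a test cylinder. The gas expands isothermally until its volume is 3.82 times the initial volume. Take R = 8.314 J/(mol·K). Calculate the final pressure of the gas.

P₁ = nRT₁/V₁ = 3.87×8.314×404/41.3 = 315 kPa.
Isothermal: T stays 404 K; PV = const ⇒ V₂ = 158 L, P₂ = 82.4 kPa.

82.4 kPa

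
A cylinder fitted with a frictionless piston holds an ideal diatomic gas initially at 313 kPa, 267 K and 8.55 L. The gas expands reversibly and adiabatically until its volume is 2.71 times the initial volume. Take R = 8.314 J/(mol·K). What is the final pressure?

77.5 kPa

Adiabatic: TV^(γ−1) = const ⇒ T₂ = 267×(0.369)^0.400 = 179 K; PV^γ = const ⇒ P₂ = 77.5 kPa.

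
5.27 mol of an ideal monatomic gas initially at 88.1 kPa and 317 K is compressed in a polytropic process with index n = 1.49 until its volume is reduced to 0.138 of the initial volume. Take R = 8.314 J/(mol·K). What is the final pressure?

V₁ = nRT₁/P₁ = 5.27×8.314×317/88.1 = 158 L.
Polytropic n=1.49: T₂ = T₁(V₁/V₂)^(n−1) = 317×(7.25)^0.49 = 837 K; P₂ = P₁(V₁/V₂)^n = 1680 kPa.

1680 kPa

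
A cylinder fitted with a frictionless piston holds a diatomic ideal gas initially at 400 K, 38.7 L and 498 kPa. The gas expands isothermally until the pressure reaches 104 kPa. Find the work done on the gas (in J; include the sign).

n = P₁V₁/(RT₁) = 498×38.7/(8.314×400) = 5.80 mol.
Isothermal: T stays 400 K; PV = const ⇒ V₂ = 185 L, P₂ = 104 kPa.
W = nRT ln(V₂/V₁) = 5.80×8.314×400×ln(4.79) = 30200 J.
Work done on the gas = −W_by = -30200 J.

-30200 J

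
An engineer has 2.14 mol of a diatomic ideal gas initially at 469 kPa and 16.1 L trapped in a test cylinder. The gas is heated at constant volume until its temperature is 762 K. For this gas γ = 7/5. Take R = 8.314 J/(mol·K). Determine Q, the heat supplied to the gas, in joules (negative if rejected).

T₁ = P₁V₁/(nR) = 469×16.1/(2.14×8.314) = 424 K.
Isochoric: V stays 16.1 L; P/T = const ⇒ T₂ = 762 K, P₂ = 842 kPa.
W = 0 (no volume change).
ΔU = nCvΔT = 2.14×20.8×(762−424) = 15000 J.
Q = ΔU = 15000 J.

15000 J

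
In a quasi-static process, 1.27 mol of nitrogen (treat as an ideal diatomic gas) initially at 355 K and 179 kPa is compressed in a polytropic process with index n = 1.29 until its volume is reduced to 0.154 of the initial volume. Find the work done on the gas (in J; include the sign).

V₁ = nRT₁/P₁ = 1.27×8.314×355/179 = 20.9 L.
Polytropic n=1.29: T₂ = T₁(V₁/V₂)^(n−1) = 355×(6.49)^0.29 = 611 K; P₂ = P₁(V₁/V₂)^n = 2000 kPa.
W = (P₁V₁−P₂V₂)/(n−1) = (179×20.9−2000×3.22)/0.29 = -9310 J.
Work done on the gas = −W_by = 9310 J.

9310 J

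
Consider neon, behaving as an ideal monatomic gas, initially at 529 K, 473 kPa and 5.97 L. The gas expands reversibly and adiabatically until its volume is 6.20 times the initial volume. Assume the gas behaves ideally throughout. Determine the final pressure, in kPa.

Adiabatic: TV^(γ−1) = const ⇒ T₂ = 529×(0.161)^0.667 = 157 K; PV^γ = const ⇒ P₂ = 22.6 kPa.

22.6 kPa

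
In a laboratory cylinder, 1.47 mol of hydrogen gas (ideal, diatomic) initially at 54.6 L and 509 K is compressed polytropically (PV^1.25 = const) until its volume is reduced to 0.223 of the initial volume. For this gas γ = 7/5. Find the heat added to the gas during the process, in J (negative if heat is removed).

P₁ = nRT₁/V₁ = 1.47×8.314×509/54.6 = 114 kPa.
Polytropic n=1.25: T₂ = T₁(V₁/V₂)^(n−1) = 509×(4.48)^0.25 = 741 K; P₂ = P₁(V₁/V₂)^n = 743 kPa.
W = (P₁V₁−P₂V₂)/(n−1) = (114×54.6−743×12.2)/0.25 = -11300 J.
ΔU = nCvΔT = 1.47×20.8×(741−509) = 7080 J.
Q = ΔU + W = -4250 J.

-4250 J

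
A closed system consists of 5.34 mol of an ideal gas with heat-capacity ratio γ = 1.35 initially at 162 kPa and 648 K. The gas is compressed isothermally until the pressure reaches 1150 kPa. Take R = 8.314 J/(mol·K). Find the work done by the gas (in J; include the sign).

-56400 J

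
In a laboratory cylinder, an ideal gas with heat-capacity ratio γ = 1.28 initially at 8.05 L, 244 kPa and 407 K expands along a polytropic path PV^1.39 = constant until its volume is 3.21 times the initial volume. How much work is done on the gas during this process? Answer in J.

n = P₁V₁/(RT₁) = 244×8.05/(8.314×407) = 0.580 mol.
Polytropic n=1.39: T₂ = T₁(V₁/V₂)^(n−1) = 407×(0.312)^0.39 = 258 K; P₂ = P₁(V₁/V₂)^n = 48.2 kPa.
W = (P₁V₁−P₂V₂)/(n−1) = (244×8.05−48.2×25.8)/0.39 = 1840 J.
Work done on the gas = −W_by = -1840 J.

-1840 J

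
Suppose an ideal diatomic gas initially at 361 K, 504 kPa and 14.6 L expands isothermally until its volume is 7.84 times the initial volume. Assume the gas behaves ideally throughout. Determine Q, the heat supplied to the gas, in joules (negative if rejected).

15200 J

n = P₁V₁/(RT₁) = 504×14.6/(8.314×361) = 2.45 mol.
Isothermal: T stays 361 K; PV = const ⇒ V₂ = 114 L, P₂ = 64.3 kPa.
ΔU = 0 (ideal gas, T constant).
W = nRT ln(V₂/V₁) = 2.45×8.314×361×ln(7.84) = 15200 J.
Q = ΔU + W = 15200 J.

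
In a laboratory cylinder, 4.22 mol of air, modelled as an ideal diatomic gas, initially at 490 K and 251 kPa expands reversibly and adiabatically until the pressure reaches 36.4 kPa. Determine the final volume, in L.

272 L

V₁ = nRT₁/P₁ = 4.22×8.314×490/251 = 68.5 L.
Adiabatic: T₂/T₁ = (P₂/P₁)^((γ−1)/γ) ⇒ T₂ = 490×(0.145)^0.286 = 282 K; V₂ = 272 L.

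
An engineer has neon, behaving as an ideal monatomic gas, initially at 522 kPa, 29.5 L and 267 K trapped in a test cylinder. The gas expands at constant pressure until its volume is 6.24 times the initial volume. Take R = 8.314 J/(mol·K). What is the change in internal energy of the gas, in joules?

121000 J

n = P₁V₁/(RT₁) = 522×29.5/(8.314×267) = 6.94 mol.
Isobaric: P stays 522 kPa; V/T = const ⇒ T₂ = 1670 K, V₂ = 184 L.
For an ideal gas ΔU = nCvΔT with Cv = (3/2)R = 12.5 J/(mol·K).
ΔU = 6.94×12.5×(1670−267) = 121000 J.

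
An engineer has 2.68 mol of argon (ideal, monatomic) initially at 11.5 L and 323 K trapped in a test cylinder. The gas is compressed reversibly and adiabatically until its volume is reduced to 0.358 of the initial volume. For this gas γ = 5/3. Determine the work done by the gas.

-10600 J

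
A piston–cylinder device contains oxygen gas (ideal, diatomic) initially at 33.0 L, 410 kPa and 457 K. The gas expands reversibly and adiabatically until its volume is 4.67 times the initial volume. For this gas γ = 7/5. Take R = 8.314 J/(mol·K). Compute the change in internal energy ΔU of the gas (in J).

n = P₁V₁/(RT₁) = 410×33.0/(8.314×457) = 3.56 mol.
Adiabatic: TV^(γ−1) = const ⇒ T₂ = 457×(0.214)^0.400 = 247 K; PV^γ = const ⇒ P₂ = 47.4 kPa.
For an ideal gas ΔU = nCvΔT with Cv = (5/2)R = 20.8 J/(mol·K).
ΔU = 3.56×20.8×(247−457) = -15600 J.

-15600 J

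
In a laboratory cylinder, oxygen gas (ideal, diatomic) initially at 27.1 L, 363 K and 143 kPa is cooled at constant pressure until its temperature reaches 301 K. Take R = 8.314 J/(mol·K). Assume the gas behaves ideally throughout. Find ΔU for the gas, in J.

-1650 J

n = P₁V₁/(RT₁) = 143×27.1/(8.314×363) = 1.28 mol.
Isobaric: P stays 143 kPa; V/T = const ⇒ T₂ = 301 K, V₂ = 22.5 L.
For an ideal gas ΔU = nCvΔT with Cv = (5/2)R = 20.8 J/(mol·K).
ΔU = 1.28×20.8×(301−363) = -1650 J.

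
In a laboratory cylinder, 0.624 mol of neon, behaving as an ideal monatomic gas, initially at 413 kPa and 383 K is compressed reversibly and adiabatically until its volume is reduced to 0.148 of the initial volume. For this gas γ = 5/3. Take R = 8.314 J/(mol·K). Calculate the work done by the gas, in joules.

V₁ = nRT₁/P₁ = 0.624×8.314×383/413 = 4.81 L.
Adiabatic: TV^(γ−1) = const ⇒ T₂ = 383×(6.76)^0.667 = 1370 K; PV^γ = const ⇒ P₂ = 9970 kPa.
ΔU = nCvΔT = 0.624×12.5×(1370−383) = 7670 J.
Q = 0 for an adiabatic process, so W = −ΔU = -7670 J.

-7670 J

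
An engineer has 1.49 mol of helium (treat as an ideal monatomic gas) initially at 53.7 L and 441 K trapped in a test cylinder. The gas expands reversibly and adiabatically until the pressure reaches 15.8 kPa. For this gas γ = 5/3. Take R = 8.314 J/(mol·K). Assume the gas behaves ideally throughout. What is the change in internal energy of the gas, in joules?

-4300 J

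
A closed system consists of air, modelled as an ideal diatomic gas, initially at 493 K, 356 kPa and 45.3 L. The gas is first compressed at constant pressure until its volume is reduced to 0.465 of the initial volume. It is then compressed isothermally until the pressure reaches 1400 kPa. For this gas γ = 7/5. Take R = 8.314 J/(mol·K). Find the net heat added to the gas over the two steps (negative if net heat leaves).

-40500 J

n = P₁V₁/(RT₁) = 356×45.3/(8.314×493) = 3.93 mol.
Step 1 — Isobaric: P stays 356 kPa; V/T = const ⇒ T₂ = 229 K, V₂ = 21.1 L.
W = PΔV = 356×(21.1−45.3) kPa·L = -8630 J.
ΔU = nCvΔT = 3.93×20.8×(229−493) = -21600 J.
Q = ΔU + W = nCpΔT = -30200 J.
State after step 1: P = 356 kPa, V = 21.1 L, T = 229 K.
Step 2 — Isothermal: T stays 229 K; PV = const ⇒ V₂ = 5.36 L, P₂ = 1400 kPa.
ΔU = 0 (ideal gas, T constant).
W = nRT ln(V₂/V₁) = 3.93×8.314×229×ln(0.254) = -10300 J.
Q = ΔU + W = -10300 J.
Net over both steps: W = -18900 J, Q = -40500 J, ΔU = -21600 J.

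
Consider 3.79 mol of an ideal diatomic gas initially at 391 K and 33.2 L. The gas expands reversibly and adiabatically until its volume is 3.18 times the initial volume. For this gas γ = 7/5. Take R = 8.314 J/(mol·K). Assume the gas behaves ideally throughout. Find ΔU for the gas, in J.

P₁ = nRT₁/V₁ = 3.79×8.314×391/33.2 = 371 kPa.
Adiabatic: TV^(γ−1) = const ⇒ T₂ = 391×(0.314)^0.400 = 246 K; PV^γ = const ⇒ P₂ = 73.5 kPa.
For an ideal gas ΔU = nCvΔT with Cv = (5/2)R = 20.8 J/(mol·K).
ΔU = 3.79×20.8×(246−391) = -11400 J.

-11400 J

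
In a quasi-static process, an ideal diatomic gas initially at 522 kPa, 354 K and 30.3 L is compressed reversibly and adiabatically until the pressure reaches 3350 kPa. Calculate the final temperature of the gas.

602 K

Adiabatic: T₂/T₁ = (P₂/P₁)^((γ−1)/γ) ⇒ T₂ = 354×(6.42)^0.286 = 602 K; V₂ = 8.03 L.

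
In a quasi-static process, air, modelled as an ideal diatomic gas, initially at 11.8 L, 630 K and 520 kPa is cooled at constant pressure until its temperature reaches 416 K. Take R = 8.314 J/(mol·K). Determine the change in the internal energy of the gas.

-5210 J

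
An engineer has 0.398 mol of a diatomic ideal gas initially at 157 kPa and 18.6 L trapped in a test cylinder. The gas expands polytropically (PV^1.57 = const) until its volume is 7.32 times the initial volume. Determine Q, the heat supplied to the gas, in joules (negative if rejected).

T₁ = P₁V₁/(nR) = 157×18.6/(0.398×8.314) = 883 K.
Polytropic n=1.57: T₂ = T₁(V₁/V₂)^(n−1) = 883×(0.137)^0.57 = 284 K; P₂ = P₁(V₁/V₂)^n = 6.90 kPa.
W = (P₁V₁−P₂V₂)/(n−1) = (157×18.6−6.90×136)/0.57 = 3480 J.
ΔU = nCvΔT = 0.398×20.8×(284−883) = -4950 J.
Q = ΔU + W = -1480 J.

-1480 J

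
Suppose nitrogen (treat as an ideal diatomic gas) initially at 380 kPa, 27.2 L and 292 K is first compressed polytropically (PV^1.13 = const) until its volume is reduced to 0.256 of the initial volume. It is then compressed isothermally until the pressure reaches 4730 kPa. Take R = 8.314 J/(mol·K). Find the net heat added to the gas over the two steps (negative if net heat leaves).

n = P₁V₁/(RT₁) = 380×27.2/(8.314×292) = 4.26 mol.
Step 1 — Polytropic n=1.13: T₂ = T₁(V₁/V₂)^(n−1) = 292×(3.91)^0.13 = 349 K; P₂ = P₁(V₁/V₂)^n = 1770 kPa.
W = (P₁V₁−P₂V₂)/(n−1) = (380×27.2−1770×6.96)/0.13 = -15400 J.
ΔU = nCvΔT = 4.26×20.8×(349−292) = 5010 J.
Q = ΔU + W = -10400 J.
State after step 1: P = 1770 kPa, V = 6.96 L, T = 349 K.
Step 2 — Isothermal: T stays 349 K; PV = const ⇒ V₂ = 2.61 L, P₂ = 4730 kPa.
ΔU = 0 (ideal gas, T constant).
W = nRT ln(V₂/V₁) = 4.26×8.314×349×ln(0.375) = -12100 J.
Q = ΔU + W = -12100 J.
Net over both steps: W = -27500 J, Q = -22500 J, ΔU = 5010 J.

-22500 J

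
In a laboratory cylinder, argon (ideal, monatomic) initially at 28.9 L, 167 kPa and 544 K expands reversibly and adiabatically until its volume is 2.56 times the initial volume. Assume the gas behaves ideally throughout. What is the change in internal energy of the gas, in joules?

-3370 J

n = P₁V₁/(RT₁) = 167×28.9/(8.314×544) = 1.07 mol.
Adiabatic: TV^(γ−1) = const ⇒ T₂ = 544×(0.391)^0.667 = 291 K; PV^γ = const ⇒ P₂ = 34.9 kPa.
For an ideal gas ΔU = nCvΔT with Cv = (3/2)R = 12.5 J/(mol·K).
ΔU = 1.07×12.5×(291−544) = -3370 J.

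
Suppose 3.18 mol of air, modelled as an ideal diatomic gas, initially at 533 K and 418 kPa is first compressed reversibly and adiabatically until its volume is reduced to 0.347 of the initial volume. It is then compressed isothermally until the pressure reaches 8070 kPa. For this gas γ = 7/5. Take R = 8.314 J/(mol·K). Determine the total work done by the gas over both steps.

-50400 J

V₁ = nRT₁/P₁ = 3.18×8.314×533/418 = 33.7 L.
Step 1 — Adiabatic: TV^(γ−1) = const ⇒ T₂ = 533×(2.88)^0.400 = 814 K; PV^γ = const ⇒ P₂ = 1840 kPa.
ΔU = nCvΔT = 3.18×20.8×(814−533) = 18600 J.
Q = 0 for an adiabatic process, so W = −ΔU = -18600 J.
State after step 1: P = 1840 kPa, V = 11.7 L, T = 814 K.
Step 2 — Isothermal: T stays 814 K; PV = const ⇒ V₂ = 2.67 L, P₂ = 8070 kPa.
ΔU = 0 (ideal gas, T constant).
W = nRT ln(V₂/V₁) = 3.18×8.314×814×ln(0.228) = -31800 J.
Q = ΔU + W = -31800 J.
Net over both steps: W = -50400 J, Q = -31800 J, ΔU = 18600 J.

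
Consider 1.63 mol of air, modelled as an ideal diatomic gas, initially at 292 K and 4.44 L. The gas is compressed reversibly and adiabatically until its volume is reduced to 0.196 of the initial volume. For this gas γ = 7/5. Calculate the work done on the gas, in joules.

9090 J

P₁ = nRT₁/V₁ = 1.63×8.314×292/4.44 = 891 kPa.
Adiabatic: TV^(γ−1) = const ⇒ T₂ = 292×(5.10)^0.400 = 560 K; PV^γ = const ⇒ P₂ = 8730 kPa.
ΔU = nCvΔT = 1.63×20.8×(560−292) = 9090 J.
Q = 0 for an adiabatic process, so W = −ΔU = -9090 J.
Work done on the gas = −W_by = 9090 J.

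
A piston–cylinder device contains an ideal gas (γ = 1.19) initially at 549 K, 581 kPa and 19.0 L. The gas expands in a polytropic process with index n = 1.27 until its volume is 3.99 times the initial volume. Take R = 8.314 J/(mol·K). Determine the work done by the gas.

12700 J

n = P₁V₁/(RT₁) = 581×19.0/(8.314×549) = 2.42 mol.
Polytropic n=1.27: T₂ = T₁(V₁/V₂)^(n−1) = 549×(0.251)^0.27 = 378 K; P₂ = P₁(V₁/V₂)^n = 100 kPa.
W = (P₁V₁−P₂V₂)/(n−1) = (581×19.0−100×75.8)/0.27 = 12700 J.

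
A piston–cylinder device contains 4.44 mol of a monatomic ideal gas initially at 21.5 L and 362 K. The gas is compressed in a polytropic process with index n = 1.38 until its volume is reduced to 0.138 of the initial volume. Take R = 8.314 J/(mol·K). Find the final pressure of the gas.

P₁ = nRT₁/V₁ = 4.44×8.314×362/21.5 = 622 kPa.
Polytropic n=1.38: T₂ = T₁(V₁/V₂)^(n−1) = 362×(7.25)^0.38 = 768 K; P₂ = P₁(V₁/V₂)^n = 9560 kPa.

9560 kPa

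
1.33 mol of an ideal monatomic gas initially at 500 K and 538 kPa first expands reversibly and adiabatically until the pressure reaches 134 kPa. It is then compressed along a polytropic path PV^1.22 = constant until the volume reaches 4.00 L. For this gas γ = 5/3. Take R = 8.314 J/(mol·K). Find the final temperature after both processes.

V₁ = nRT₁/P₁ = 1.33×8.314×500/538 = 10.3 L.
Step 1 — Adiabatic: T₂/T₁ = (P₂/P₁)^((γ−1)/γ) ⇒ T₂ = 500×(0.249)^0.400 = 287 K; V₂ = 23.7 L.
ΔU = nCvΔT = 1.33×12.5×(287−500) = -3540 J.
Q = 0 for an adiabatic process, so W = −ΔU = 3540 J.
State after step 1: P = 134 kPa, V = 23.7 L, T = 287 K.
Step 2 — Polytropic n=1.22: T₂ = T₁(V₁/V₂)^(n−1) = 287×(5.92)^0.22 = 424 K; P₂ = P₁(V₁/V₂)^n = 1170 kPa.
W = (P₁V₁−P₂V₂)/(n−1) = (134×23.7−1170×4.00)/0.22 = -6900 J.
ΔU = nCvΔT = 1.33×12.5×(424−287) = 2280 J.
Q = ΔU + W = -4620 J.
Net over both steps: W = -3360 J, Q = -4620 J, ΔU = -1260 J.

424 K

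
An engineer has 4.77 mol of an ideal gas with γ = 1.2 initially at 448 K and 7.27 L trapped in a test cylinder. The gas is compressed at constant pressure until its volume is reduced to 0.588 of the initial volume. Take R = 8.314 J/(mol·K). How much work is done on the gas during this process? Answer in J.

P₁ = nRT₁/V₁ = 4.77×8.314×448/7.27 = 2440 kPa.
Isobaric: P stays 2440 kPa; V/T = const ⇒ T₂ = 263 K, V₂ = 4.27 L.
W = PΔV = 2440×(4.27−7.27) kPa·L = -7320 J.
Work done on the gas = −W_by = 7320 J.

7320 J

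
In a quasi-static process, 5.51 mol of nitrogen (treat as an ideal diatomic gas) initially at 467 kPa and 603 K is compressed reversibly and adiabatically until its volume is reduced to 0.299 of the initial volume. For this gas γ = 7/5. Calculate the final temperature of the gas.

977 K

V₁ = nRT₁/P₁ = 5.51×8.314×603/467 = 59.2 L.
Adiabatic: TV^(γ−1) = const ⇒ T₂ = 603×(3.34)^0.400 = 977 K; PV^γ = const ⇒ P₂ = 2530 kPa.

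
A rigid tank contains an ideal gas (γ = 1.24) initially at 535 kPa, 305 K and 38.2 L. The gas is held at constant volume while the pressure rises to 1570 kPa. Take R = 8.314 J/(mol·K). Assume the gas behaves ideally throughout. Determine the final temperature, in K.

895 K

Isochoric: V stays 38.2 L; P/T = const ⇒ T₂ = 895 K, P₂ = 1570 kPa.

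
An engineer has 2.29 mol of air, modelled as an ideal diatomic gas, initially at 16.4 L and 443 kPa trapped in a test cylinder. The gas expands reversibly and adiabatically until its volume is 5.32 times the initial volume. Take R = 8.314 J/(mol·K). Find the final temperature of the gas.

T₁ = P₁V₁/(nR) = 443×16.4/(2.29×8.314) = 382 K.
Adiabatic: TV^(γ−1) = const ⇒ T₂ = 382×(0.188)^0.400 = 196 K; PV^γ = const ⇒ P₂ = 42.7 kPa.

196 K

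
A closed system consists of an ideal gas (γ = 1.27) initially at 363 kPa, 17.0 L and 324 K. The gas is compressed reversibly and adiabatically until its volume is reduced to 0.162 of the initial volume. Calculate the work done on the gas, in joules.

n = P₁V₁/(RT₁) = 363×17.0/(8.314×324) = 2.29 mol.
Adiabatic: TV^(γ−1) = const ⇒ T₂ = 324×(6.17)^0.270 = 530 K; PV^γ = const ⇒ P₂ = 3660 kPa.
ΔU = nCvΔT = 2.29×30.8×(530−324) = 14500 J.
Q = 0 for an adiabatic process, so W = −ΔU = -14500 J.
Work done on the gas = −W_by = 14500 J.

14500 J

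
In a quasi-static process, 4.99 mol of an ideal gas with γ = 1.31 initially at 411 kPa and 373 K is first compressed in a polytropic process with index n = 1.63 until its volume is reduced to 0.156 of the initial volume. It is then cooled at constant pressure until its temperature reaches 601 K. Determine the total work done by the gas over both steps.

V₁ = nRT₁/P₁ = 4.99×8.314×373/411 = 37.7 L.
Step 1 — Polytropic n=1.63: T₂ = T₁(V₁/V₂)^(n−1) = 373×(6.41)^0.63 = 1200 K; P₂ = P₁(V₁/V₂)^n = 8490 kPa.
W = (P₁V₁−P₂V₂)/(n−1) = (411×37.7−8490×5.87)/0.63 = -54600 J.
ΔU = nCvΔT = 4.99×26.8×(1200−373) = 111000 J.
Q = ΔU + W = 56400 J.
State after step 1: P = 8490 kPa, V = 5.87 L, T = 1200 K.
Step 2 — Isobaric: P stays 8490 kPa; V/T = const ⇒ T₂ = 601 K, V₂ = 2.94 L.
W = PΔV = 8490×(2.94−5.87) kPa·L = -24900 J.
ΔU = nCvΔT = 4.99×26.8×(601−1200) = -80500 J.
Q = ΔU + W = nCpΔT = -105000 J.
Net over both steps: W = -79600 J, Q = -49100 J, ΔU = 30500 J.

-79600 J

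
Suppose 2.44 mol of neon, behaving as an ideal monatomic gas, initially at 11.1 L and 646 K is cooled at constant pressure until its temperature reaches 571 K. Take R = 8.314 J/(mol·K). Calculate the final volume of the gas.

P₁ = nRT₁/V₁ = 2.44×8.314×646/11.1 = 1180 kPa.
Isobaric: P stays 1180 kPa; V/T = const ⇒ T₂ = 571 K, V₂ = 9.81 L.

9.81 L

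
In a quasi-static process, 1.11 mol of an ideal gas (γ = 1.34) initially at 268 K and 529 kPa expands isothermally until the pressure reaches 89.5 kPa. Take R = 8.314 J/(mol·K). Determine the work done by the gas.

V₁ = nRT₁/P₁ = 1.11×8.314×268/529 = 4.68 L.
Isothermal: T stays 268 K; PV = const ⇒ V₂ = 27.6 L, P₂ = 89.5 kPa.
W = nRT ln(V₂/V₁) = 1.11×8.314×268×ln(5.91) = 4390 J.

4390 J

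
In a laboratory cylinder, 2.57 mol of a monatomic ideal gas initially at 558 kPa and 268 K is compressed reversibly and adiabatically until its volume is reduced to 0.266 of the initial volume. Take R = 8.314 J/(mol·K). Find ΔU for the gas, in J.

12200 J

V₁ = nRT₁/P₁ = 2.57×8.314×268/558 = 10.3 L.
Adiabatic: TV^(γ−1) = const ⇒ T₂ = 268×(3.76)^0.667 = 648 K; PV^γ = const ⇒ P₂ = 5070 kPa.
For an ideal gas ΔU = nCvΔT with Cv = (3/2)R = 12.5 J/(mol·K).
ΔU = 2.57×12.5×(648−268) = 12200 J.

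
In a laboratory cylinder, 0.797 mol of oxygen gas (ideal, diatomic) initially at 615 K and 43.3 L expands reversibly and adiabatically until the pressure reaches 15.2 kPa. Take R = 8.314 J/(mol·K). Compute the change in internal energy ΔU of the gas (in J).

-4140 J

P₁ = nRT₁/V₁ = 0.797×8.314×615/43.3 = 94.1 kPa.
Adiabatic: T₂/T₁ = (P₂/P₁)^((γ−1)/γ) ⇒ T₂ = 615×(0.162)^0.286 = 365 K; V₂ = 159 L.
For an ideal gas ΔU = nCvΔT with Cv = (5/2)R = 20.8 J/(mol·K).
ΔU = 0.797×20.8×(365−615) = -4140 J.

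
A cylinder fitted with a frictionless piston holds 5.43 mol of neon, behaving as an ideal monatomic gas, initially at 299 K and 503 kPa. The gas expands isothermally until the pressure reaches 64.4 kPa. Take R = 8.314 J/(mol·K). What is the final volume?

210 L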